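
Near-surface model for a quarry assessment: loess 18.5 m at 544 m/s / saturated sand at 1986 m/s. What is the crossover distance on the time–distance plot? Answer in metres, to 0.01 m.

x_cross = 2h·√((V₂+V₁)/(V₂−V₁)).
(V₂+V₁)/(V₂−V₁) = (1986+544)/(1986−544) = 1.7545; √ = 1.3246.
x_cross = 2·18.5·1.3246 = 49.01 m.

49.01 m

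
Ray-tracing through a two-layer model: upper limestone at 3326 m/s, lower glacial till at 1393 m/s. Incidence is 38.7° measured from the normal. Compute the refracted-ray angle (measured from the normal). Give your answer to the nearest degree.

15°

sin θ₁/V₁ = sin θ₂/V₂ ⇒ sin θ₂ = 1393·sin 38.7°/3326 = 1393·0.6252/3326 = 0.2619.
θ₂ = arcsin 0.2619 = 15.18° from the normal.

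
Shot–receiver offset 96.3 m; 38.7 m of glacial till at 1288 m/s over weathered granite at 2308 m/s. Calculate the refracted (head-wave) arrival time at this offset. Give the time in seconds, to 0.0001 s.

θ_c = arcsin(V₁/V₂) = arcsin(1288/2308) = 33.92°, cos θ_c = 0.8298.
Intercept time tᵢ = 2h cos θ_c / V₁ = 2·38.7·0.8298/1288 = 0.04987 s.
t = x/V₂ + tᵢ = 96.3/2308 + 0.04987 = 0.09159 s.

0.0916 s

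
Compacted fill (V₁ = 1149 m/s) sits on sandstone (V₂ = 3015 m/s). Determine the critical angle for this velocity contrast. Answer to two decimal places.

At critical incidence the refracted ray runs along the interface (θ₂ = 90°), so sin θ_c = V₁/V₂.
θ_c = arcsin(1149/3015) = arcsin 0.3811 = 22.40°.

22.40°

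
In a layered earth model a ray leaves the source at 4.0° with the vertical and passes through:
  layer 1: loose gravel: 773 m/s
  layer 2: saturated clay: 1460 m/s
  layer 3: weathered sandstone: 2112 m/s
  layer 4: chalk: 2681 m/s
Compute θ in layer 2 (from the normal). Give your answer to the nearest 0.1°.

Ray parameter p = sin 4.0° / 773 = 9.0241e-05 s/m.
sin θ_2 = p·V_2 = 9.0241e-05 × 1460 = 0.1318.
θ_2 = arcsin 0.1318 = 7.57°.

7.6°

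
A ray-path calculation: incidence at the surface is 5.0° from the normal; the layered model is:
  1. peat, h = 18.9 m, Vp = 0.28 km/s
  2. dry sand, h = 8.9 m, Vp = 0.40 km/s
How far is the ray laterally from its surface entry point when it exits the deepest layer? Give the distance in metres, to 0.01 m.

Ray parameter p = sin 5.0° / 0.28 km/s = 3.1127e-01 s/km.
Layer 1: θ = 5.00°; offset = 18.9·tan 5.00° = 1.6535 m.
Layer 2: sin θ = p·0.40 = 0.1245 → θ = 7.15°; offset = 8.9·tan 7.15° = 1.1168 m.
Summing the layer offsets gives 2.7703 m.

2.77 m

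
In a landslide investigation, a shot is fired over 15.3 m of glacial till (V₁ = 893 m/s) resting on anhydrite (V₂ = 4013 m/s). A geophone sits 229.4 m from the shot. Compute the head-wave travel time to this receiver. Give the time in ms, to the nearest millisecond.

91 ms

θ_c = arcsin(V₁/V₂) = arcsin(893/4013) = 12.86°, cos θ_c = 0.9749.
Intercept time tᵢ = 2h cos θ_c / V₁ = 2·15.3·0.9749/893 = 0.03341 s.
t = x/V₂ + tᵢ = 229.4/4013 + 0.03341 = 0.09057 s.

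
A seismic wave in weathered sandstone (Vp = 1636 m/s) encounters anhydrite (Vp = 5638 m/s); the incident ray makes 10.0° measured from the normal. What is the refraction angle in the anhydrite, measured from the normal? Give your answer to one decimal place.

sin θ₁/V₁ = sin θ₂/V₂ ⇒ sin θ₂ = 5638·sin 10.0°/1636 = 5638·0.1736/1636 = 0.5984.
θ₂ = arcsin 0.5984 = 36.76° from the normal.

36.8°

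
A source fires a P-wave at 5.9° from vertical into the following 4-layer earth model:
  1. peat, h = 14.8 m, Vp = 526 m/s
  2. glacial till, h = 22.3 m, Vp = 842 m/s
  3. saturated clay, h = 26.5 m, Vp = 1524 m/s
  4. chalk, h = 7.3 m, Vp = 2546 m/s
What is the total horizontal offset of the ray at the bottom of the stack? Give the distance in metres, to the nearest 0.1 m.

17.7 m

Ray parameter p = sin 5.9° / 526 m/s = 1.9542e-04 s/m.
Layer 1: θ = 5.90°; offset = 14.8·tan 5.90° = 1.529 m.
Layer 2: sin θ = p·842 = 0.1645 → θ = 9.47°; offset = 22.3·tan 9.47° = 3.720 m.
Layer 3: sin θ = p·1524 = 0.2978 → θ = 17.33°; offset = 26.5·tan 17.33° = 8.268 m.
Layer 4: sin θ = p·2546 = 0.4975 → θ = 29.84°; offset = 7.3·tan 29.84° = 4.187 m.
Total horizontal offset = 17.704 m.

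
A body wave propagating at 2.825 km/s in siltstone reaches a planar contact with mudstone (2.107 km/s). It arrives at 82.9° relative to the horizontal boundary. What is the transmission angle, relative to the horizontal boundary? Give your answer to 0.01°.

84.71°

Convert to the normal: θ₁ = 90° − 82.9° = 7.1°.
Snell's law: sin θ₂ = (V₂/V₁)·sin θ₁ = (2.107/2.825)·sin 7.1° = 0.0922.
θ₂ = sin⁻¹(0.0922) = 5.29° (from vertical).
From the interface: 90° − 5.29° = 84.71°.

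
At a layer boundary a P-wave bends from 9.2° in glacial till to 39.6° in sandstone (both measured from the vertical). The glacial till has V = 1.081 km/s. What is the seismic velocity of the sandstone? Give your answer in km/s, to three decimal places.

sin 9.2° = 0.1599; sin 39.6° = 0.6374.
V₂ = V₁·(sin θ₂/sin θ₁) = 1.081·(0.6374/0.1599) = 4.310 km/s.

4.310 km/s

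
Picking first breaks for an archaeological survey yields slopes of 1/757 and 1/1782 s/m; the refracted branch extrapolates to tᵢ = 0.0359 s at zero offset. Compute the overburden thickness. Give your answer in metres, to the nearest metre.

15 m

θ_c = arcsin(757/1782) = 25.14°; cos θ_c = 0.9053.
tᵢ = 2h cos θ_c/V₁ ⇒ h = tᵢ·V₁/(2 cos θ_c) = 0.0359·757/(2·0.9053) = 15.01 m.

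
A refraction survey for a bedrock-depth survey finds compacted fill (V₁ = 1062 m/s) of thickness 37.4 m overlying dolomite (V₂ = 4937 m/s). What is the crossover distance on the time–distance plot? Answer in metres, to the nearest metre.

x_cross = 2h·√((V₂+V₁)/(V₂−V₁)).
(V₂+V₁)/(V₂−V₁) = (4937+1062)/(4937−1062) = 1.5481; √ = 1.2442.
x_cross = 2·37.4·1.2442 = 93.07 m.

93 m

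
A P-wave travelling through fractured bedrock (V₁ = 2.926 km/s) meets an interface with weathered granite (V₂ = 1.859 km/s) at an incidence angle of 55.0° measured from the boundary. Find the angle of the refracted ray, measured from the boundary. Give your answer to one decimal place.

68.6°

Convert to the normal: θ₁ = 90° − 55.0° = 35.0°.
sin θ₁/V₁ = sin θ₂/V₂ ⇒ sin θ₂ = 1.859·sin 35.0°/2.926 = 1.859·0.5736/2.926 = 0.3644.
θ₂ = sin⁻¹(0.3644) = 21.37° (from vertical).
From the interface: 90° − 21.37° = 68.63°.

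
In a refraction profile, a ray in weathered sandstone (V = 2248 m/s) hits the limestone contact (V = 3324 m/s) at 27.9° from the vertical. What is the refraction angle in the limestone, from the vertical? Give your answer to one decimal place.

43.8°

Snell's law: sin θ₂ = (V₂/V₁)·sin θ₁ = (3324/2248)·sin 27.9° = 0.6919.
θ₂ = arcsin 0.6919 = 43.78° from the normal.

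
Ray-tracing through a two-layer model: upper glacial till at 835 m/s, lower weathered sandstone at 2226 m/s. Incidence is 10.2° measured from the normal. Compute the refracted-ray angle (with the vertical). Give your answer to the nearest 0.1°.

Snell's law: sin θ₂ = (V₂/V₁)·sin θ₁ = (2226/835)·sin 10.2° = 0.4721.
θ₂ = arcsin 0.4721 = 28.17° from the normal.

28.2°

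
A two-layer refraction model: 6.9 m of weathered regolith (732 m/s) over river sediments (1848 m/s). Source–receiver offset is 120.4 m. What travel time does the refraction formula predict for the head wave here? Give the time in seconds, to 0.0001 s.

0.0825 s

t = x/V₂ + 2h·√(V₂²−V₁²)/(V₁V₂).
√(V₂²−V₁²) = √(1848²−732²) = 1696.8 m/s; delay term = 2·6.9·1696.8/(732·1848) = 0.01731 s.
t = 120.4/1848 + 0.01731 = 0.08246 s.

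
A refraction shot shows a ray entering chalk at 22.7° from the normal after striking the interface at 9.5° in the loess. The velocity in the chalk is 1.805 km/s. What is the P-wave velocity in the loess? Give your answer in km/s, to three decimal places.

sin 9.5° = 0.1650; sin 22.7° = 0.3859.
V₁ = V₂·(sin θ₁/sin θ₂) = 1.805·(0.1650/0.3859) = 0.772 km/s.

0.772 km/s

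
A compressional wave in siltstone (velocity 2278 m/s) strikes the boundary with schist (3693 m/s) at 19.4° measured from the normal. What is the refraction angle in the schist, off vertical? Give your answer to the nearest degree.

Snell's law: sin θ₂ = (V₂/V₁)·sin θ₁ = (3693/2278)·sin 19.4° = 0.5385.
θ₂ = arcsin 0.5385 = 32.58° from the normal.

33°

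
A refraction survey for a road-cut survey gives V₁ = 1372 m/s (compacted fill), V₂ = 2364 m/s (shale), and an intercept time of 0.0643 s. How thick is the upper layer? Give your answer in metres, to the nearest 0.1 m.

54.2 m

θ_c = arcsin(1372/2364) = 35.48°; cos θ_c = 0.8144.
tᵢ = 2h cos θ_c/V₁ ⇒ h = tᵢ·V₁/(2 cos θ_c) = 0.0643·1372/(2·0.8144) = 54.17 m.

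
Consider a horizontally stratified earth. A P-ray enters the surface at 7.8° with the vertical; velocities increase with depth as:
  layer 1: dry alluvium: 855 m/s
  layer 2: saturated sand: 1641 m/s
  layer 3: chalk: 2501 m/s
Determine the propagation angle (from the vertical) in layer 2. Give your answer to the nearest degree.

15°

Ray parameter p = sin 7.8° / 855 = 1.5873e-04 s/m.
sin θ_2 = p·V_2 = 1.5873e-04 × 1641 = 0.2605.
θ_2 = 15.10° from the vertical.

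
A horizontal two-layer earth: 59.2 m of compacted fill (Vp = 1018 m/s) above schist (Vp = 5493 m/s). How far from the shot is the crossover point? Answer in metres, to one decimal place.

142.8 m

x_cross = 2h·√((V₂+V₁)/(V₂−V₁)).
(V₂+V₁)/(V₂−V₁) = (5493+1018)/(5493−1018) = 1.4550; √ = 1.2062.
x_cross = 2·59.2·1.2062 = 142.82 m.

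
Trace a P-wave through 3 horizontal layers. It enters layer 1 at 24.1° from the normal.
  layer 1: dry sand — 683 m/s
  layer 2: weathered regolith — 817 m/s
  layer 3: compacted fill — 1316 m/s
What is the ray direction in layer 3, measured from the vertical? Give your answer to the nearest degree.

52°

Ray parameter p = sin 24.1° / 683 = 5.9785e-04 s/m.
sin θ_3 = p·V_3 = 5.9785e-04 × 1316 = 0.7868.
θ_3 = arcsin 0.7868 = 51.88°.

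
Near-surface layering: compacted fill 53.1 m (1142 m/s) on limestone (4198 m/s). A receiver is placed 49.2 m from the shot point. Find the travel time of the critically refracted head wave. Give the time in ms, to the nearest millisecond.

t = x/V₂ + 2h·√(V₂²−V₁²)/(V₁V₂).
√(V₂²−V₁²) = √(4198²−1142²) = 4039.7 m/s; delay term = 2·53.1·4039.7/(1142·4198) = 0.08949 s.
t = 49.2/4198 + 0.08949 = 0.10121 s.

101 ms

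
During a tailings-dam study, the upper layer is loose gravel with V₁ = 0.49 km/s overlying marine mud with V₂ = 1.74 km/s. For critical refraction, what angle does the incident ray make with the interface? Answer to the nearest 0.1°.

73.6°

At critical incidence the refracted ray runs along the interface (θ₂ = 90°), so sin θ_c = V₁/V₂.
θ_c = arcsin(0.49/1.74) = arcsin 0.2816 = 16.36°.
Measured from the interface: 90° − 16.36° = 73.64°.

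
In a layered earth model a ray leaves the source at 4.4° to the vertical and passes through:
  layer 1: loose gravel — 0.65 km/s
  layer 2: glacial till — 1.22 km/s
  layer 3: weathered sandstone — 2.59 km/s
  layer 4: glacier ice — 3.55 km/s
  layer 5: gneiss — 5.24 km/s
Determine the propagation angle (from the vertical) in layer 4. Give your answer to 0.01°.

Snell's law across each interface conserves sin θ / V, so sin θ_4 = V_4·sin θ₁/V₁.
sin θ_4 = 3.55 × sin 4.4° / 0.65 = 0.4190.
θ_4 = 24.77° from the vertical.

24.77°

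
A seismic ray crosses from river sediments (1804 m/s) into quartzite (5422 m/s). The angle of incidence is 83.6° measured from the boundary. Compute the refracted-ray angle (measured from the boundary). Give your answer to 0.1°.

70.4°

Convert to the normal: θ₁ = 90° − 83.6° = 6.4°.
sin θ₁/V₁ = sin θ₂/V₂ ⇒ sin θ₂ = 5422·sin 6.4°/1804 = 5422·0.1115/1804 = 0.3350.
θ₂ = arcsin 0.3350 = 19.57° from the normal.
From the interface: 90° − 19.57° = 70.43°.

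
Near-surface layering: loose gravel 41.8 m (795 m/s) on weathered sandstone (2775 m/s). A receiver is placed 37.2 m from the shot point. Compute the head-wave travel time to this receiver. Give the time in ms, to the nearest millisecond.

114 ms

θ_c = arcsin(V₁/V₂) = arcsin(795/2775) = 16.65°, cos θ_c = 0.9581.
Intercept time tᵢ = 2h cos θ_c / V₁ = 2·41.8·0.9581/795 = 0.10075 s.
t = x/V₂ + tᵢ = 37.2/2775 + 0.10075 = 0.11415 s.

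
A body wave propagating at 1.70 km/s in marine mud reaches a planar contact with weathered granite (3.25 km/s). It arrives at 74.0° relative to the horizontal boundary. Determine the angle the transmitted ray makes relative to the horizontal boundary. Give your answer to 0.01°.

Convert to the normal: θ₁ = 90° − 74.0° = 16.0°.
sin θ₁/V₁ = sin θ₂/V₂ ⇒ sin θ₂ = 3.25·sin 16.0°/1.70 = 3.25·0.2756/1.70 = 0.5270.
θ₂ = arcsin 0.5270 = 31.80° from the normal.
From the interface: 90° − 31.80° = 58.20°.

58.20°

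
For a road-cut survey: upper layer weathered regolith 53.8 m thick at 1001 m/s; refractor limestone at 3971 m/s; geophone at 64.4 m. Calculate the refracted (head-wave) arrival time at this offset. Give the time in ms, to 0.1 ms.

t = x/V₂ + 2h·√(V₂²−V₁²)/(V₁V₂).
√(V₂²−V₁²) = √(3971²−1001²) = 3842.8 m/s; delay term = 2·53.8·3842.8/(1001·3971) = 0.10402 s.
t = 64.4/3971 + 0.10402 = 0.12024 s.

120.2 ms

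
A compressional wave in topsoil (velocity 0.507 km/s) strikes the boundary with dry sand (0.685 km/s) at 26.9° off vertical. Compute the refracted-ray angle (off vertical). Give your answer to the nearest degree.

38°

Snell's law: sin θ₂ = (V₂/V₁)·sin θ₁ = (0.685/0.507)·sin 26.9° = 0.6113.
θ₂ = arcsin 0.6113 = 37.68° from the normal.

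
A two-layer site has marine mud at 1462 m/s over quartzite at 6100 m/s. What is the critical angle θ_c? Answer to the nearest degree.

Critical incidence: sin θ_c = V₁/V₂ = 1462/6100 = 0.2397.
θ_c = arcsin 0.2397 = 13.87°.

14°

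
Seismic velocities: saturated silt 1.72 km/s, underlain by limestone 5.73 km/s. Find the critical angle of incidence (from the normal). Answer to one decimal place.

17.5°

Critical incidence: sin θ_c = V₁/V₂ = 1.72/5.73 = 0.3002.
θ_c = arcsin 0.3002 = 17.47°.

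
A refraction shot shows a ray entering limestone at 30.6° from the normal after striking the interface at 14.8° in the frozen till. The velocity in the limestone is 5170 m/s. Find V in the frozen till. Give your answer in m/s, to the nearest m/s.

2594 m/s

sin 14.8° = 0.2554; sin 30.6° = 0.5090.
V₁ = V₂·(sin θ₁/sin θ₂) = 5170·(0.2554/0.5090) = 2594.40 m/s.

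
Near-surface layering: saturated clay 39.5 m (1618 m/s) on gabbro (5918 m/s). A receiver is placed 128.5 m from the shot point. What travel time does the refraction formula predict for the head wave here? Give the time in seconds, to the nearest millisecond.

θ_c = arcsin(V₁/V₂) = arcsin(1618/5918) = 15.87°, cos θ_c = 0.9619.
Intercept time tᵢ = 2h cos θ_c / V₁ = 2·39.5·0.9619/1618 = 0.04697 s.
t = x/V₂ + tᵢ = 128.5/5918 + 0.04697 = 0.06868 s.

0.069 s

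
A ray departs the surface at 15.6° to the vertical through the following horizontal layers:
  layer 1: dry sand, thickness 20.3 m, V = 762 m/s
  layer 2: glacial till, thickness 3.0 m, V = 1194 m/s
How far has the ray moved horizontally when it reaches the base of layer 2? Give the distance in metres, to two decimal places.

7.06 m

Ray parameter p = sin 15.6° / 762 m/s = 3.5291e-04 s/m.
Layer 1: θ = 15.60°; offset = 20.3·tan 15.60° = 5.6679 m.
Layer 2: sin θ = p·1194 = 0.4214 → θ = 24.92°; offset = 3.0·tan 24.92° = 1.3939 m.
Total horizontal offset = 7.0618 m.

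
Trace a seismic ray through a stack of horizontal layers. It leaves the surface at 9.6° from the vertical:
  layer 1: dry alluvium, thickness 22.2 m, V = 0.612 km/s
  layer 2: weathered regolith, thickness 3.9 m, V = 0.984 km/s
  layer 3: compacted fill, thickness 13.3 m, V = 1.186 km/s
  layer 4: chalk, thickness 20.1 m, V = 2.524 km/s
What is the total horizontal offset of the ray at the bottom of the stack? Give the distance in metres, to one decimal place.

28.4 m

p = sin θ₁/V₁ = sin 9.6°/0.612 = 2.7250e-01 s/km is conserved through the stack.
Layer 1: θ = 9.60°; offset = 22.2·tan 9.60° = 3.755 m.
Layer 2: sin θ = p·0.984 = 0.2681 → θ = 15.55°; offset = 3.9·tan 15.55° = 1.085 m.
Layer 3: sin θ = p·1.186 = 0.3232 → θ = 18.86°; offset = 13.3·tan 18.86° = 4.542 m.
Layer 4: sin θ = p·2.524 = 0.6878 → θ = 43.46°; offset = 20.1·tan 43.46° = 19.044 m.
Summing the layer offsets gives 28.427 m.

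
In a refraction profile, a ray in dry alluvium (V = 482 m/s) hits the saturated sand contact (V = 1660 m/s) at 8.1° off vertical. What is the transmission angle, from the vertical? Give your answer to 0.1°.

sin θ₁/V₁ = sin θ₂/V₂ ⇒ sin θ₂ = 1660·sin 8.1°/482 = 1660·0.1409/482 = 0.4853.
θ₂ = arcsin 0.4853 = 29.03° from the normal.

29.0°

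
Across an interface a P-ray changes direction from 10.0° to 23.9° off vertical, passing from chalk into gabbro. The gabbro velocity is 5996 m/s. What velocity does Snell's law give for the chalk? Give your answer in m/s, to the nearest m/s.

sin 10.0° = 0.1736; sin 23.9° = 0.4051.
V₁ = V₂·(sin θ₁/sin θ₂) = 5996·(0.1736/0.4051) = 2569.95 m/s.

2570 m/s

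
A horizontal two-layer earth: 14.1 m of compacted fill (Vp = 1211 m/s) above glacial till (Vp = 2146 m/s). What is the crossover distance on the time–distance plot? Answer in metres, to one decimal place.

θ_c = arcsin(1211/2146) = 34.35°, so cos θ_c = 0.8256 and tᵢ = 2h cos θ_c/V₁ = 0.0192 s.
At crossover x/V₁ = x/V₂ + tᵢ ⇒ x = tᵢ/(1/V₁ − 1/V₂) = 0.01922/(8.2576e-04 − 4.6598e-04) = 53.43 m.

53.4 m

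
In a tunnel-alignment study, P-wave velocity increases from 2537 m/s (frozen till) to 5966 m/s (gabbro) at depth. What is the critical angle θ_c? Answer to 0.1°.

Critical incidence: sin θ_c = V₁/V₂ = 2537/5966 = 0.4252.
θ_c = arcsin 0.4252 = 25.17°.

25.2°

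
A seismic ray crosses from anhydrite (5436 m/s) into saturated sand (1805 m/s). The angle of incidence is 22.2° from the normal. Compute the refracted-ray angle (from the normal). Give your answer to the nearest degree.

Snell's law: sin θ₂ = (V₂/V₁)·sin θ₁ = (1805/5436)·sin 22.2° = 0.1255.
θ₂ = sin⁻¹(0.1255) = 7.21° (from vertical).

7°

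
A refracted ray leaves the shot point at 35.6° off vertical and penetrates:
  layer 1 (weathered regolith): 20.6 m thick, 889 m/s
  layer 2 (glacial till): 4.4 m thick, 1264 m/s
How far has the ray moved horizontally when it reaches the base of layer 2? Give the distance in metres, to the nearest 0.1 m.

21.2 m

Apply Snell's law at each interface; in layer i the horizontal offset is hᵢ·tan θᵢ.
Layer 1: θ = 35.60°; offset = 20.6·tan 35.60° = 14.748 m.
Layer 2: sin θ = 1264·sin 35.6°/889 = 0.8277, θ = 55.86°; offset = 4.4·tan 55.86° = 6.489 m.
Summing the layer offsets gives 21.237 m.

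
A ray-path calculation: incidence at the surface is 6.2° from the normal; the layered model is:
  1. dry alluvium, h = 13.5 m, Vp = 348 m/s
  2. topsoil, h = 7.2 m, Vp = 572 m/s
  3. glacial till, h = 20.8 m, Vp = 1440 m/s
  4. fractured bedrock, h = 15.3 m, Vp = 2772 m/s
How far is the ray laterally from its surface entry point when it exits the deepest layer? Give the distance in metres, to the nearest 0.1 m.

39.0 m

Ray parameter p = sin 6.2° / 348 m/s = 3.1034e-04 s/m.
Layer 1: θ = 6.20°; offset = 13.5·tan 6.20° = 1.467 m.
Layer 2: sin θ = p·572 = 0.1775 → θ = 10.23°; offset = 7.2·tan 10.23° = 1.299 m.
Layer 3: sin θ = p·1440 = 0.4469 → θ = 26.54°; offset = 20.8·tan 26.54° = 10.391 m.
Layer 4: sin θ = p·2772 = 0.8603 → θ = 59.35°; offset = 15.3·tan 59.35° = 25.816 m.
Total horizontal offset = 38.972 m.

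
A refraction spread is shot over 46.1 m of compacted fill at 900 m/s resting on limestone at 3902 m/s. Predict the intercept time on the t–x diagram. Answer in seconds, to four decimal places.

θ_c = arcsin(V₁/V₂) = arcsin(900/3902) = 13.34°; cos θ_c = 0.9730.
tᵢ = 2h·cos θ_c / V₁ = 2·46.1·0.9730 / 900 = 0.09968 s.

0.0997 s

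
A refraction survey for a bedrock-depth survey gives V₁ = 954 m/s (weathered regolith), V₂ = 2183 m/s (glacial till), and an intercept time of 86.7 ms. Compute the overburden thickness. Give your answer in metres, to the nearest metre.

46 m

h = tᵢ·V₁·V₂ / (2·√(V₂²−V₁²)).
√(V₂²−V₁²) = √(2183² − 954²) = 1963.5 m/s.
h = 0.0867 s × 954 × 2183 / (2 × 1963.5) = 45.98 m.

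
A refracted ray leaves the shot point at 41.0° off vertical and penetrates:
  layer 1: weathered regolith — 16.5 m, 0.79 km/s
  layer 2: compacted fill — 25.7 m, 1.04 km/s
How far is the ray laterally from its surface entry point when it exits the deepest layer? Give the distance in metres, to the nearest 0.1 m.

Apply Snell's law at each interface; in layer i the horizontal offset is hᵢ·tan θᵢ.
Layer 1: θ = 41.00°; offset = 16.5·tan 41.00° = 14.343 m.
Layer 2: sin θ = 1.04·sin 41.0°/0.79 = 0.8637, θ = 59.73°; offset = 25.7·tan 59.73° = 44.036 m.
Summing the layer offsets gives 58.379 m.

58.4 m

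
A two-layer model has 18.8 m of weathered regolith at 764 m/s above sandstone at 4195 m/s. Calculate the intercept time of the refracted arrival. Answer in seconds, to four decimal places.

tᵢ = 2h·√(V₂²−V₁²)/(V₁V₂).
√(V₂²−V₁²) = √(4195²−764²) = 4124.8 m/s.
tᵢ = 2·18.8·4124.8/(764·4195) = 0.04839 s.

0.0484 s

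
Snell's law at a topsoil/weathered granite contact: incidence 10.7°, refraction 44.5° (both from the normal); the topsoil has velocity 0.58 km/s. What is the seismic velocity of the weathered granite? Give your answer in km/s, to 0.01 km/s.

2.19 km/s

sin 10.7° = 0.1857; sin 44.5° = 0.7009.
V₂ = V₁·(sin θ₂/sin θ₁) = 0.58·(0.7009/0.1857) = 2.19 km/s.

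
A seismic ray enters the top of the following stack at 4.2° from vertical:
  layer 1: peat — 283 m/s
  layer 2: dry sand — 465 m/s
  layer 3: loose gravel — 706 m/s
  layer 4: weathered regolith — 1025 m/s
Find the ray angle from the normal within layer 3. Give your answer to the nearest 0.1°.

10.5°

Ray parameter p = sin 4.2° / 283 = 2.5879e-04 s/m.
sin θ_3 = p·V_3 = 2.5879e-04 × 706 = 0.1827.
θ_3 = arcsin 0.1827 = 10.53°.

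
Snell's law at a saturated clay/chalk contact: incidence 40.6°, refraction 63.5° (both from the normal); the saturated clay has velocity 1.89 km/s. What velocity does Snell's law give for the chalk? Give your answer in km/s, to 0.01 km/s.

2.60 km/s

Snell's law: sin 40.6°/V₁ = sin 63.5°/V₂.
V₂ = V₁·sin 63.5°/sin 40.6° = 1.89 × 1.3752 = 2.60 km/s.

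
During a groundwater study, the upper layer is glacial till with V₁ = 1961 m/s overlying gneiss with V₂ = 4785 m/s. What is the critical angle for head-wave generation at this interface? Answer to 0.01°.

24.19°

Critical incidence: sin θ_c = V₁/V₂ = 1961/4785 = 0.4098.
θ_c = arcsin 0.4098 = 24.19°.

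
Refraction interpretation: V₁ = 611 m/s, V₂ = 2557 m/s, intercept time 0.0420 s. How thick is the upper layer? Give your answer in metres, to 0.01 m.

13.21 m

h = tᵢ·V₁·V₂ / (2·√(V₂²−V₁²)).
√(V₂²−V₁²) = √(2557² − 611²) = 2482.9 m/s.
h = 0.042 s × 611 × 2557 / (2 × 2482.9) = 13.21 m.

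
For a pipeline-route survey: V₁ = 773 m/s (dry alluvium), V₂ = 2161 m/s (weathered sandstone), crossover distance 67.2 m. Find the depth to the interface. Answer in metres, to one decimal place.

x_cross = 2h·√((V₂+V₁)/(V₂−V₁)) → h = x_cross / (2·√((V₂+V₁)/(V₂−V₁))).
√((V₂+V₁)/(V₂−V₁)) = √((2161+773)/(2161−773)) = 1.4539.
h = 67.2 / (2·1.4539) = 23.11 m.

23.1 m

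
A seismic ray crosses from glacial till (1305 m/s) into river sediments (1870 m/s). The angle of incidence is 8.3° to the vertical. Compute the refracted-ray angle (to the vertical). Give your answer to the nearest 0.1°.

Snell's law: sin θ₂ = (V₂/V₁)·sin θ₁ = (1870/1305)·sin 8.3° = 0.2069.
θ₂ = arcsin 0.2069 = 11.94° from the normal.

11.9°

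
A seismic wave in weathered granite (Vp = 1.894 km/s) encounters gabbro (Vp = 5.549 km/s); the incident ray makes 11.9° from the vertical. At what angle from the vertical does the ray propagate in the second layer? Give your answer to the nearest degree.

Snell's law: sin θ₂ = (V₂/V₁)·sin θ₁ = (5.549/1.894)·sin 11.9° = 0.6041.
θ₂ = sin⁻¹(0.6041) = 37.17° (from vertical).

37°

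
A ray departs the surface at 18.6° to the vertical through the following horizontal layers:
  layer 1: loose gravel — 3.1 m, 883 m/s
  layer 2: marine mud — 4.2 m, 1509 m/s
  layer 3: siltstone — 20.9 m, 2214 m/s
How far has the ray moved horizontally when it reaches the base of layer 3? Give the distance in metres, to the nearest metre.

32 m

p = sin θ₁/V₁ = sin 18.6°/883 = 3.6122e-04 s/m is conserved through the stack.
Layer 1: θ = 18.60°; offset = 3.1·tan 18.60° = 1.043 m.
Layer 2: sin θ = p·1509 = 0.5451 → θ = 33.03°; offset = 4.2·tan 33.03° = 2.731 m.
Layer 3: sin θ = p·2214 = 0.7997 → θ = 53.11°; offset = 20.9·tan 53.11° = 27.842 m.
Total horizontal offset = 31.616 m.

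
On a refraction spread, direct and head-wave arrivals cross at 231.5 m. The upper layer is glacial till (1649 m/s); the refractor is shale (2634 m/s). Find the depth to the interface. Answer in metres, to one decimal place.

55.5 m

x_cross = 2h·√((V₂+V₁)/(V₂−V₁)) → h = x_cross / (2·√((V₂+V₁)/(V₂−V₁))).
√((V₂+V₁)/(V₂−V₁)) = √((2634+1649)/(2634−1649)) = 2.0852.
h = 231.5 / (2·2.0852) = 55.51 m.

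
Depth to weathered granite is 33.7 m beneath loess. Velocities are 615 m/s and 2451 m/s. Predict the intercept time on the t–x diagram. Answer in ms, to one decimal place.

106.1 ms

θ_c = arcsin(V₁/V₂) = arcsin(615/2451) = 14.53°; cos θ_c = 0.9680.
tᵢ = 2h·cos θ_c / V₁ = 2·33.7·0.9680 / 615 = 0.10609 s.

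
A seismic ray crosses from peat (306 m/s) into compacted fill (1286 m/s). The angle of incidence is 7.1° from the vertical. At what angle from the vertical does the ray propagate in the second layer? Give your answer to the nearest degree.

31°

sin θ₁/V₁ = sin θ₂/V₂ ⇒ sin θ₂ = 1286·sin 7.1°/306 = 1286·0.1236/306 = 0.5194.
θ₂ = sin⁻¹(0.5194) = 31.30° (from vertical).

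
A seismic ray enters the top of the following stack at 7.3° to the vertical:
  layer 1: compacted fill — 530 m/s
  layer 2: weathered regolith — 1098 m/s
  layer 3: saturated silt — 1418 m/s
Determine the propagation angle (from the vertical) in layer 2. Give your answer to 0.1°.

15.3°

Ray parameter p = sin 7.3° / 530 = 2.3974e-04 s/m.
sin θ_2 = p·V_2 = 2.3974e-04 × 1098 = 0.2632.
θ_2 = arcsin 0.2632 = 15.26°.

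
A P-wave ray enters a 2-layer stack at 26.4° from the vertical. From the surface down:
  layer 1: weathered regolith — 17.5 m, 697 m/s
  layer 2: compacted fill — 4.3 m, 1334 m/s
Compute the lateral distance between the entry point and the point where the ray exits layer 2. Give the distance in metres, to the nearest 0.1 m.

Apply Snell's law at each interface; in layer i the horizontal offset is hᵢ·tan θᵢ.
Layer 1: θ = 26.40°; offset = 17.5·tan 26.40° = 8.687 m.
Layer 2: sin θ = 1334·sin 26.4°/697 = 0.8510, θ = 58.32°; offset = 4.3·tan 58.32° = 6.968 m.
Total horizontal offset = 15.655 m.

15.7 m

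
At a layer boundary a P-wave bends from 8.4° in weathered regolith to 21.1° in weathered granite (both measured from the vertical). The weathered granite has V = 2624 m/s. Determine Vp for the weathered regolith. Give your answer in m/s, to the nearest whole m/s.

sin 8.4° = 0.1461; sin 21.1° = 0.3600.
V₁ = V₂·(sin θ₁/sin θ₂) = 2624·(0.1461/0.3600) = 1064.79 m/s.

1065 m/s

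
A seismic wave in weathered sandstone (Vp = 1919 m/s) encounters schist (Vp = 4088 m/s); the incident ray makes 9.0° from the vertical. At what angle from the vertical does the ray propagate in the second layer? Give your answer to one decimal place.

Snell's law: sin θ₂ = (V₂/V₁)·sin θ₁ = (4088/1919)·sin 9.0° = 0.3332.
θ₂ = sin⁻¹(0.3332) = 19.47° (from vertical).

19.5°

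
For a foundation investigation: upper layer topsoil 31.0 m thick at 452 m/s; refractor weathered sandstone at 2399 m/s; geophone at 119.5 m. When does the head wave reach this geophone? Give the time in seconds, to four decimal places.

0.1845 s

θ_c = arcsin(V₁/V₂) = arcsin(452/2399) = 10.86°, cos θ_c = 0.9821.
Intercept time tᵢ = 2h cos θ_c / V₁ = 2·31.0·0.9821/452 = 0.13471 s.
t = x/V₂ + tᵢ = 119.5/2399 + 0.13471 = 0.18452 s.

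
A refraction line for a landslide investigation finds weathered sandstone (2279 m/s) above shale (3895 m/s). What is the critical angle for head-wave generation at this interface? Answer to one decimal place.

Critical incidence: sin θ_c = V₁/V₂ = 2279/3895 = 0.5851.
θ_c = arcsin 0.5851 = 35.81°.

35.8°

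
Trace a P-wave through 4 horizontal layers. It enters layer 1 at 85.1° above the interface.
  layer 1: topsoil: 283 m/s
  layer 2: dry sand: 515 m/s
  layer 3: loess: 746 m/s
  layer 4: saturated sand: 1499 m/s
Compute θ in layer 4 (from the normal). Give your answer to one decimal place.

From the normal: θ₁ = 90° − 85.1° = 4.9°.
Ray parameter p = sin 4.9° / 283 = 3.0183e-04 s/m.
sin θ_4 = p·V_4 = 3.0183e-04 × 1499 = 0.4524.
θ_4 = arcsin 0.4524 = 26.90°.

26.9°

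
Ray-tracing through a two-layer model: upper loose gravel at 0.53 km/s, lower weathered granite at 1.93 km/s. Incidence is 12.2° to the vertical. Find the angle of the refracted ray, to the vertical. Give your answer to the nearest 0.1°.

sin θ₁/V₁ = sin θ₂/V₂ ⇒ sin θ₂ = 1.93·sin 12.2°/0.53 = 1.93·0.2113/0.53 = 0.7695.
θ₂ = sin⁻¹(0.7695) = 50.31° (from vertical).

50.3°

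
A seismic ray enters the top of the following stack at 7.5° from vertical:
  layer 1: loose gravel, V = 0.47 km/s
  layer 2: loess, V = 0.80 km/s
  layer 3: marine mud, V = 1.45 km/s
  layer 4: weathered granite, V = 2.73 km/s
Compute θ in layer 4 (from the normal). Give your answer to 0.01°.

49.30°

Ray parameter p = sin 7.5° / 0.47 = 2.7772e-01 s/km.
sin θ_4 = p·V_4 = 2.7772e-01 × 2.73 = 0.7582.
θ_4 = arcsin 0.7582 = 49.30°.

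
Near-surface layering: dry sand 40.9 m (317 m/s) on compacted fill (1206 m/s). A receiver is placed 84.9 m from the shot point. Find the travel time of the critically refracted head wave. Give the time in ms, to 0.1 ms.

θ_c = arcsin(V₁/V₂) = arcsin(317/1206) = 15.24°, cos θ_c = 0.9648.
Intercept time tᵢ = 2h cos θ_c / V₁ = 2·40.9·0.9648/317 = 0.24897 s.
t = x/V₂ + tᵢ = 84.9/1206 + 0.24897 = 0.31937 s.

319.4 ms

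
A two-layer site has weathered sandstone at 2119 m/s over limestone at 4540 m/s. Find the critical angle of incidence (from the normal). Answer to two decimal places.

27.82°

At critical incidence the refracted ray runs along the interface (θ₂ = 90°), so sin θ_c = V₁/V₂.
θ_c = arcsin(2119/4540) = arcsin 0.4667 = 27.82°.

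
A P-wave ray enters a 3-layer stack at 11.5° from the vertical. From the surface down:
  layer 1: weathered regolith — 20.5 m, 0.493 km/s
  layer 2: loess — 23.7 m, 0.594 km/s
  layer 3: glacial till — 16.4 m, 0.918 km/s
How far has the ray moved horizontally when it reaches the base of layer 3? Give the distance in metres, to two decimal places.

16.59 m

Apply Snell's law at each interface; in layer i the horizontal offset is hᵢ·tan θᵢ.
Layer 1: θ = 11.50°; offset = 20.5·tan 11.50° = 4.1708 m.
Layer 2: sin θ = 0.594·sin 11.5°/0.493 = 0.2402, θ = 13.90°; offset = 23.7·tan 13.90° = 5.8647 m.
Layer 3: sin θ = 0.918·sin 11.5°/0.493 = 0.3712, θ = 21.79°; offset = 16.4·tan 21.79° = 6.5568 m.
Σ offsets = 16.5924 m.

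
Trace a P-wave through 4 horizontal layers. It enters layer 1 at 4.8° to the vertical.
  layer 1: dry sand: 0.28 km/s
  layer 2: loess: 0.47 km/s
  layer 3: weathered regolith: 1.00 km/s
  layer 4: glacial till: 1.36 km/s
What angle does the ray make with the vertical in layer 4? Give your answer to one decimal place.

24.0°

Ray parameter p = sin 4.8° / 0.28 = 2.9885e-01 s/km.
sin θ_4 = p·V_4 = 2.9885e-01 × 1.36 = 0.4064.
θ_4 = 23.98° from the vertical.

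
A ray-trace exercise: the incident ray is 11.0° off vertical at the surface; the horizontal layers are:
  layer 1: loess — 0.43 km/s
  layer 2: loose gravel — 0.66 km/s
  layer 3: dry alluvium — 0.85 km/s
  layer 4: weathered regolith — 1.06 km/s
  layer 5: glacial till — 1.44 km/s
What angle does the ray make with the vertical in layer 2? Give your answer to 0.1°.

17.0°

Snell's law across each interface conserves sin θ / V, so sin θ_2 = V_2·sin θ₁/V₁.
sin θ_2 = 0.66 × sin 11.0° / 0.43 = 0.2929.
θ_2 = arcsin 0.2929 = 17.03°.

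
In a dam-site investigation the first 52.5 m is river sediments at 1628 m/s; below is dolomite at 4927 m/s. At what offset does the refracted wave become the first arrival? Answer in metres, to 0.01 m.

148.01 m

x_cross = 2h·√((V₂+V₁)/(V₂−V₁)).
(V₂+V₁)/(V₂−V₁) = (4927+1628)/(4927−1628) = 1.9870; √ = 1.4096.
x_cross = 2·52.5·1.4096 = 148.01 m.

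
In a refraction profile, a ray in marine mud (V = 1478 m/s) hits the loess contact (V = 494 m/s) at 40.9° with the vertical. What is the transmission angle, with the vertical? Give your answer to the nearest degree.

13°

Snell's law: sin θ₂ = (V₂/V₁)·sin θ₁ = (494/1478)·sin 40.9° = 0.2188.
θ₂ = arcsin 0.2188 = 12.64° from the normal.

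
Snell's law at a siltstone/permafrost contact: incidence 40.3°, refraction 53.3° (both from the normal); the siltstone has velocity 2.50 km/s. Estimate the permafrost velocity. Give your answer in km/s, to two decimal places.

3.10 km/s

sin 40.3° = 0.6468; sin 53.3° = 0.8018.
V₂ = V₁·(sin θ₂/sin θ₁) = 2.50·(0.8018/0.6468) = 3.10 km/s.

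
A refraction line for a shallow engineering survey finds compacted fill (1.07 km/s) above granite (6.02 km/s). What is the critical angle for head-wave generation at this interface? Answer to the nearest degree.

10°

At critical incidence the refracted ray runs along the interface (θ₂ = 90°), so sin θ_c = V₁/V₂.
θ_c = arcsin(1.07/6.02) = arcsin 0.1777 = 10.24°.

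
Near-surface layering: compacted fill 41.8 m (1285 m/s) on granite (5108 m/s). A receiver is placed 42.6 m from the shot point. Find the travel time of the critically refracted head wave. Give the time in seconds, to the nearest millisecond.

t = x/V₂ + 2h·√(V₂²−V₁²)/(V₁V₂).
√(V₂²−V₁²) = √(5108²−1285²) = 4943.7 m/s; delay term = 2·41.8·4943.7/(1285·5108) = 0.06297 s.
t = 42.6/5108 + 0.06297 = 0.07131 s.

0.071 s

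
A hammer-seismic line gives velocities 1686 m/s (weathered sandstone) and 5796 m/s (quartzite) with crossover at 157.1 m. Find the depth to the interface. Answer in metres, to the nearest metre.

58 m

x_cross = 2h·√((V₂+V₁)/(V₂−V₁)) → h = x_cross / (2·√((V₂+V₁)/(V₂−V₁))).
√((V₂+V₁)/(V₂−V₁)) = √((5796+1686)/(5796−1686)) = 1.3492.
h = 157.1 / (2·1.3492) = 58.22 m.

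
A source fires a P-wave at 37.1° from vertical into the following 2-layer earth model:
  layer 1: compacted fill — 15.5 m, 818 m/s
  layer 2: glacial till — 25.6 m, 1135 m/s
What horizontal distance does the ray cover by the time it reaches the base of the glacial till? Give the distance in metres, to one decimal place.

Apply Snell's law at each interface; in layer i the horizontal offset is hᵢ·tan θᵢ.
Layer 1: θ = 37.10°; offset = 15.5·tan 37.10° = 11.723 m.
Layer 2: sin θ = 1135·sin 37.1°/818 = 0.8370, θ = 56.82°; offset = 25.6·tan 56.82° = 39.153 m.
Summing the layer offsets gives 50.875 m.

50.9 m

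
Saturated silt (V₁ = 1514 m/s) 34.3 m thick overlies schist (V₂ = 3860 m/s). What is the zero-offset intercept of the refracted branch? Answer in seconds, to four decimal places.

θ_c = arcsin(V₁/V₂) = arcsin(1514/3860) = 23.09°; cos θ_c = 0.9199.
tᵢ = 2h·cos θ_c / V₁ = 2·34.3·0.9199 / 1514 = 0.04168 s.

0.0417 s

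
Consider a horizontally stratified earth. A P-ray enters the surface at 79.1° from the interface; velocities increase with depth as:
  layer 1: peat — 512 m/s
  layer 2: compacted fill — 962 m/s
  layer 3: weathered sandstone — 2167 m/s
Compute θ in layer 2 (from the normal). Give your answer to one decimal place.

20.8°

From the normal: θ₁ = 90° − 79.1° = 10.9°.
Ray parameter p = sin 10.9° / 512 = 3.6933e-04 s/m.
sin θ_2 = p·V_2 = 3.6933e-04 × 962 = 0.3553.
θ_2 = arcsin 0.3553 = 20.81°.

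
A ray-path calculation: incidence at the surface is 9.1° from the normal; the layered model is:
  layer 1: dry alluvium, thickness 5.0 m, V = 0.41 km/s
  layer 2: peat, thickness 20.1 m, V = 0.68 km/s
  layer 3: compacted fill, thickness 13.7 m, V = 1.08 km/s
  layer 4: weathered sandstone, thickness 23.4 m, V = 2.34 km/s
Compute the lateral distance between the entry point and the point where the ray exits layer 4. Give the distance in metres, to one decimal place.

61.6 m

Ray parameter p = sin 9.1° / 0.41 km/s = 3.8575e-01 s/km.
Layer 1: θ = 9.10°; offset = 5.0·tan 9.10° = 0.801 m.
Layer 2: sin θ = p·0.68 = 0.2623 → θ = 15.21°; offset = 20.1·tan 15.21° = 5.464 m.
Layer 3: sin θ = p·1.08 = 0.4166 → θ = 24.62°; offset = 13.7·tan 24.62° = 6.278 m.
Layer 4: sin θ = p·2.34 = 0.9027 → θ = 64.51°; offset = 23.4·tan 64.51° = 49.081 m.
Total horizontal offset = 61.624 m.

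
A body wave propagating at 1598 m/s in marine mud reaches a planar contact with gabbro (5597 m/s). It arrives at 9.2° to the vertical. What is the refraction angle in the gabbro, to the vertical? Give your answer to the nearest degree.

sin θ₁/V₁ = sin θ₂/V₂ ⇒ sin θ₂ = 5597·sin 9.2°/1598 = 5597·0.1599/1598 = 0.5600.
θ₂ = arcsin 0.5600 = 34.05° from the normal.

34°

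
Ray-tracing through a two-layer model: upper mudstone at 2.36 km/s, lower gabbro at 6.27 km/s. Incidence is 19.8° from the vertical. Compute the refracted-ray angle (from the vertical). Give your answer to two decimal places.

sin θ₁/V₁ = sin θ₂/V₂ ⇒ sin θ₂ = 6.27·sin 19.8°/2.36 = 6.27·0.3387/2.36 = 0.9000.
θ₂ = sin⁻¹(0.9000) = 64.15° (from vertical).

64.15°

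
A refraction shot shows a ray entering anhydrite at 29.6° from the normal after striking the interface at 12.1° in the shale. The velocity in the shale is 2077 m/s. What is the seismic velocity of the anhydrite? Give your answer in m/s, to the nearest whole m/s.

4894 m/s

sin 12.1° = 0.2096; sin 29.6° = 0.4939.
V₂ = V₁·(sin θ₂/sin θ₁) = 2077·(0.4939/0.2096) = 4894.21 m/s.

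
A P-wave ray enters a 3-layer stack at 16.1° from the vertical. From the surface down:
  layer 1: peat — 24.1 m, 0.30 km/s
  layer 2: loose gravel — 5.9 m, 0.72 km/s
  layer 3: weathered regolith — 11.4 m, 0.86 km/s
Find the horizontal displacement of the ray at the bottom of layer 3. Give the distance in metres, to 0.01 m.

Apply Snell's law at each interface; in layer i the horizontal offset is hᵢ·tan θᵢ.
Layer 1: θ = 16.10°; offset = 24.1·tan 16.10° = 6.9561 m.
Layer 2: sin θ = 0.72·sin 16.1°/0.30 = 0.6656, θ = 41.72°; offset = 5.9·tan 41.72° = 5.2613 m.
Layer 3: sin θ = 0.86·sin 16.1°/0.30 = 0.7950, θ = 52.65°; offset = 11.4·tan 52.65° = 14.9388 m.
Total horizontal offset = 27.1562 m.

27.16 m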